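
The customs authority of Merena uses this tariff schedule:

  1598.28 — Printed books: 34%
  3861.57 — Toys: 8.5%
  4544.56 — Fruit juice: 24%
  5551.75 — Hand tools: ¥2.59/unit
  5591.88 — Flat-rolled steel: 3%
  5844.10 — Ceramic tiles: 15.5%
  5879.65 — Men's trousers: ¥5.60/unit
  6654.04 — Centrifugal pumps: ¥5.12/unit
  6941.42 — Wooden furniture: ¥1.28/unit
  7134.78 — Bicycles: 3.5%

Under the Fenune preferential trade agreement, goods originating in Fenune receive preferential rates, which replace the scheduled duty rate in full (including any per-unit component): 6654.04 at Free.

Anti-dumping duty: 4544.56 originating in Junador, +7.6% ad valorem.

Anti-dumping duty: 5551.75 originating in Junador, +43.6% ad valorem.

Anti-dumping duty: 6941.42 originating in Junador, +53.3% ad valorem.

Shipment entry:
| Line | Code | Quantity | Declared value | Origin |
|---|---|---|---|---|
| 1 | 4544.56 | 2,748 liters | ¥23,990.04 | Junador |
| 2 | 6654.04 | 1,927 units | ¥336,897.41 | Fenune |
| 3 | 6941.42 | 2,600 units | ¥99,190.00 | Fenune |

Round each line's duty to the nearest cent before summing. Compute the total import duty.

Line 1 (4544.56, Junador, 2,748 liters, ¥23,990.04):
Base rate for 4544.56 is 24%.
Additional duty on 4544.56 from Junador: +7.6%. Applied ad valorem rate: 24% + 7.6% = 31.6%.
Duty = ¥23,990.04 × 31.6% = ¥7,580.85.
Line 2 (6654.04, Fenune, 1,927 units, ¥336,897.41):
Base rate for 6654.04 is ¥5.12/unit.
Origin Fenune qualifies under the Merena–Fenune agreement and 6654.04 is covered: preferential rate Free applies instead.
Duty = ¥336,897.41 × 0% = ¥0.00.
Line 3 (6941.42, Fenune, 2,600 units, ¥99,190.00):
Base rate for 6941.42 is ¥1.28/unit.
Origin Fenune is the FTA partner but 6941.42 is not on the preference list; base rate stands.
The additional-duty order on 6941.42 targets Junador, not Fenune; it does not apply.
Duty = 2,600 × ¥1.28 = ¥3,328.00.
Total = ¥7,580.85 + ¥0.00 + ¥3,328.00 = ¥10,908.85.

¥10,908.85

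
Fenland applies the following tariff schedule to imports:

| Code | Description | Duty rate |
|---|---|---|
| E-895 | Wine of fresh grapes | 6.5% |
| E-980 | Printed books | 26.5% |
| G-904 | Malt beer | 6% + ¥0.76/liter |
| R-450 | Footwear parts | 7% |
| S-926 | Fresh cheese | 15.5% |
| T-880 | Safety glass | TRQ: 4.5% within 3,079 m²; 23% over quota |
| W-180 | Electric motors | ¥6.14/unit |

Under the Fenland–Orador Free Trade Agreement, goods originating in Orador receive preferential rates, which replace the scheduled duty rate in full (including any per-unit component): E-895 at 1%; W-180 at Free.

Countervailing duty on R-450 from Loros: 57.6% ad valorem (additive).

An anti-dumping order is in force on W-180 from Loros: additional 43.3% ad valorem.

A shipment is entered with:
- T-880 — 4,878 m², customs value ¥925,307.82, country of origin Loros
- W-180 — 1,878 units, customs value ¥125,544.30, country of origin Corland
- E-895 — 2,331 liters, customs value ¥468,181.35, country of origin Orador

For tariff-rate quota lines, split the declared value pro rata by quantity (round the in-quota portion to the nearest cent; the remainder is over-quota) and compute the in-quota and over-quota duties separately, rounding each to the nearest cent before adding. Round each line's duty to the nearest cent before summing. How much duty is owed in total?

¥120,983.26

Line 1 (T-880, Loros, 4,878 m², ¥925,307.82):
Code T-880 is under a tariff-rate quota (threshold 3,079 m²). In-quota: 3,079 m² at 4.5%; over-quota: 1,799 m² at 23%.
Pro-rata value split: in-quota = ¥925,307.82 × 3,079/4,878 = ¥584,055.51; over-quota = ¥925,307.82 − ¥584,055.51 = ¥341,252.31.
In-quota duty = ¥584,055.51 × 4.5% = ¥26,282.50. Over-quota duty = ¥341,252.31 × 23% = ¥78,488.03.
Line duty = ¥26,282.50 + ¥78,488.03 = ¥104,770.53.
Line 2 (W-180, Corland, 1,878 units, ¥125,544.30):
Base rate for W-180 is ¥6.14/unit.
W-180 has an FTA preferential rate, but origin Corland is not Orador; base rate stands.
The additional-duty order on W-180 targets Loros, not Corland; it does not apply.
Duty = 1,878 × ¥6.14 = ¥11,530.92.
Line 3 (E-895, Orador, 2,331 liters, ¥468,181.35):
Base rate for E-895 is 6.5%.
Origin Orador qualifies under the Fenland–Orador agreement and E-895 is covered: preferential rate 1% applies instead.
Duty = ¥468,181.35 × 1% = ¥4,681.81.
Total = ¥104,770.53 + ¥11,530.92 + ¥4,681.81 = ¥120,983.26.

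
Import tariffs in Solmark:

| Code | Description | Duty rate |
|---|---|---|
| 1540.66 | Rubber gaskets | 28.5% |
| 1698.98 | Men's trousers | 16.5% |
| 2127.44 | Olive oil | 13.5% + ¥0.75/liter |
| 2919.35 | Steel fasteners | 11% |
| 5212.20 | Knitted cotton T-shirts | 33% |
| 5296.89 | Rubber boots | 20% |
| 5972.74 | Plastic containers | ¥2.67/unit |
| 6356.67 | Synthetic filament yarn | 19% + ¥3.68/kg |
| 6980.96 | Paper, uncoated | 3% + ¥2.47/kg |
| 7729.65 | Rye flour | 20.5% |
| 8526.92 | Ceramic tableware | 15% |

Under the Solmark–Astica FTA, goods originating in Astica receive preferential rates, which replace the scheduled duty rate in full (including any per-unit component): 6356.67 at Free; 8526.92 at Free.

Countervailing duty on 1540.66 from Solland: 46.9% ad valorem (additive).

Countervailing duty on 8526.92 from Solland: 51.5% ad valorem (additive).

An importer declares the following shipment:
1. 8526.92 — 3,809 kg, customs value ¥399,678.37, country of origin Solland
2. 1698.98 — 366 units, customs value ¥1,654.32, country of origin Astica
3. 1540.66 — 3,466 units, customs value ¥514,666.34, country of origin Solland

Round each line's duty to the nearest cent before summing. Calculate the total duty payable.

¥654,117.50

Line 1 (8526.92, Solland, 3,809 kg, ¥399,678.37):
Base rate for 8526.92 is 15%.
8526.92 has an FTA preferential rate, but origin Solland is not Astica; base rate stands.
Additional duty on 8526.92 from Solland: +51.5%. Applied ad valorem rate: 15% + 51.5% = 66.5%.
Duty = ¥399,678.37 × 66.5% = ¥265,786.12.
Line 2 (1698.98, Astica, 366 units, ¥1,654.32):
Base rate for 1698.98 is 16.5%.
Origin Astica is the FTA partner but 1698.98 is not on the preference list; base rate stands.
Duty = ¥1,654.32 × 16.5% = ¥272.96.
Line 3 (1540.66, Solland, 3,466 units, ¥514,666.34):
Base rate for 1540.66 is 28.5%.
Additional duty on 1540.66 from Solland: +46.9%. Applied ad valorem rate: 28.5% + 46.9% = 75.4%.
Duty = ¥514,666.34 × 75.4% = ¥388,058.42.
Total = ¥265,786.12 + ¥272.96 + ¥388,058.42 = ¥654,117.50.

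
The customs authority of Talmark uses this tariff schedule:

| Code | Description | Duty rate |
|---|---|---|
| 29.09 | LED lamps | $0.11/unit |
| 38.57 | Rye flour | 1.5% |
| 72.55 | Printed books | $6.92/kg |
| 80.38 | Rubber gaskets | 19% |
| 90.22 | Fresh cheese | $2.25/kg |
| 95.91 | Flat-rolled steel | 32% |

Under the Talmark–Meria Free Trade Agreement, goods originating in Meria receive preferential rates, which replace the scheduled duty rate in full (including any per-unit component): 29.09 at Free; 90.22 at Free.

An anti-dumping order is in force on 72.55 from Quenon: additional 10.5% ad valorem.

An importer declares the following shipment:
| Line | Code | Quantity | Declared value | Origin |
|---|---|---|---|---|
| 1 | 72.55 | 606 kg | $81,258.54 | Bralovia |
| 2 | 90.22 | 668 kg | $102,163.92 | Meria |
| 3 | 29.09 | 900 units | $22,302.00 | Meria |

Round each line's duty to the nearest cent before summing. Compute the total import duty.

Line 1 (72.55, Bralovia, 606 kg, $81,258.54):
Base rate for 72.55 is $6.92/kg.
The additional-duty order on 72.55 targets Quenon, not Bralovia; it does not apply.
Duty = 606 × $6.92 = $4,193.52.
Line 2 (90.22, Meria, 668 kg, $102,163.92):
Base rate for 90.22 is $2.25/kg.
Origin Meria qualifies under the Talmark–Meria agreement and 90.22 is covered: preferential rate Free applies instead.
Duty = $102,163.92 × 0% = $0.00.
Line 3 (29.09, Meria, 900 units, $22,302.00):
Base rate for 29.09 is $0.11/unit.
Origin Meria qualifies under the Talmark–Meria agreement and 29.09 is covered: preferential rate Free applies instead.
Duty = $22,302.00 × 0% = $0.00.
Total = $4,193.52 + $0.00 + $0.00 = $4,193.52.

$4,193.52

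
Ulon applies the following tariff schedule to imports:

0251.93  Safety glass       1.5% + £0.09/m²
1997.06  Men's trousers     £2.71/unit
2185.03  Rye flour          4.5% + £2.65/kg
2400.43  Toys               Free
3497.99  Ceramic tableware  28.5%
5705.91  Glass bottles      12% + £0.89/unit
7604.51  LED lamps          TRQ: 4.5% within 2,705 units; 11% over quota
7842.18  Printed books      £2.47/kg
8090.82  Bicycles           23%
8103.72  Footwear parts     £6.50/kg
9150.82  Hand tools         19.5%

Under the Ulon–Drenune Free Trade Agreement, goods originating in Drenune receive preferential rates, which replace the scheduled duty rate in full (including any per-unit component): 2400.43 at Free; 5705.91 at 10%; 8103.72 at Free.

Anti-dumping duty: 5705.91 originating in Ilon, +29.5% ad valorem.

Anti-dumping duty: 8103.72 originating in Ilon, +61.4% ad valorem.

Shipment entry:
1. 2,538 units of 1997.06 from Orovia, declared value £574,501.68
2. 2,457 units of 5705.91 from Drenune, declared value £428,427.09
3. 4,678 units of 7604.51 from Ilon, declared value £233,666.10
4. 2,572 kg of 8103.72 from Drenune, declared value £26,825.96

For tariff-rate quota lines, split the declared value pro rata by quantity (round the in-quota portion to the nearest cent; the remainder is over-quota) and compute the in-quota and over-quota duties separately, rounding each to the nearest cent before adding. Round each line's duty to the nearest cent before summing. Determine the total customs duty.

Line 1 (1997.06, Orovia, 2,538 units, £574,501.68):
Base rate for 1997.06 is £2.71/unit.
Duty = 2,538 × £2.71 = £6,877.98.
Line 2 (5705.91, Drenune, 2,457 units, £428,427.09):
Base rate for 5705.91 is 12% + £0.89/unit.
Origin Drenune qualifies under the Ulon–Drenune agreement and 5705.91 is covered: preferential rate 10% applies instead.
The additional-duty order on 5705.91 targets Ilon, not Drenune; it does not apply.
Duty = £428,427.09 × 10% = £42,842.71.
Line 3 (7604.51, Ilon, 4,678 units, £233,666.10):
Code 7604.51 is under a tariff-rate quota (threshold 2,705 units). In-quota: 2,705 units at 4.5%; over-quota: 1,973 units at 11%.
Pro-rata value split: in-quota = £233,666.10 × 2,705/4,678 = £135,114.75; over-quota = £233,666.10 − £135,114.75 = £98,551.35.
In-quota duty = £135,114.75 × 4.5% = £6,080.16. Over-quota duty = £98,551.35 × 11% = £10,840.65.
Line duty = £6,080.16 + £10,840.65 = £16,920.81.
Line 4 (8103.72, Drenune, 2,572 kg, £26,825.96):
Base rate for 8103.72 is £6.50/kg.
Origin Drenune qualifies under the Ulon–Drenune agreement and 8103.72 is covered: preferential rate Free applies instead.
The additional-duty order on 8103.72 targets Ilon, not Drenune; it does not apply.
Duty = £26,825.96 × 0% = £0.00.
Total = £6,877.98 + £42,842.71 + £16,920.81 + £0.00 = £66,641.50.

£66,641.50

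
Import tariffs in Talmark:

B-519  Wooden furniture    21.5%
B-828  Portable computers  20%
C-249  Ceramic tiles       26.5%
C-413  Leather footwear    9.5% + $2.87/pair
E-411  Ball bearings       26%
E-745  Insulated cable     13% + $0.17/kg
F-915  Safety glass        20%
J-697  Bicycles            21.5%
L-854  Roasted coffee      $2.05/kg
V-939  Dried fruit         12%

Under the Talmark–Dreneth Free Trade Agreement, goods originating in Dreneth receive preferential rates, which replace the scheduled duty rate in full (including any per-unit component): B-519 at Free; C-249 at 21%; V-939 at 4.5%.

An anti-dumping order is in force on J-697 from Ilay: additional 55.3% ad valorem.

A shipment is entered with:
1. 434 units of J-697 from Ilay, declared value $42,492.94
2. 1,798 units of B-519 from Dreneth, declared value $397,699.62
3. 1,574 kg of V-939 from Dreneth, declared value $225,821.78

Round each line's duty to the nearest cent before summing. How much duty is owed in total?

$42,796.56

Line 1 (J-697, Ilay, 434 units, $42,492.94):
Base rate for J-697 is 21.5%.
Additional duty on J-697 from Ilay: +55.3%. Applied ad valorem rate: 21.5% + 55.3% = 76.8%.
Duty = $42,492.94 × 76.8% = $32,634.58.
Line 2 (B-519, Dreneth, 1,798 units, $397,699.62):
Base rate for B-519 is 21.5%.
Origin Dreneth qualifies under the Talmark–Dreneth agreement and B-519 is covered: preferential rate Free applies instead.
Duty = $397,699.62 × 0% = $0.00.
Line 3 (V-939, Dreneth, 1,574 kg, $225,821.78):
Base rate for V-939 is 12%.
Origin Dreneth qualifies under the Talmark–Dreneth agreement and V-939 is covered: preferential rate 4.5% applies instead.
Duty = $225,821.78 × 4.5% = $10,161.98.
Total = $32,634.58 + $0.00 + $10,161.98 = $42,796.56.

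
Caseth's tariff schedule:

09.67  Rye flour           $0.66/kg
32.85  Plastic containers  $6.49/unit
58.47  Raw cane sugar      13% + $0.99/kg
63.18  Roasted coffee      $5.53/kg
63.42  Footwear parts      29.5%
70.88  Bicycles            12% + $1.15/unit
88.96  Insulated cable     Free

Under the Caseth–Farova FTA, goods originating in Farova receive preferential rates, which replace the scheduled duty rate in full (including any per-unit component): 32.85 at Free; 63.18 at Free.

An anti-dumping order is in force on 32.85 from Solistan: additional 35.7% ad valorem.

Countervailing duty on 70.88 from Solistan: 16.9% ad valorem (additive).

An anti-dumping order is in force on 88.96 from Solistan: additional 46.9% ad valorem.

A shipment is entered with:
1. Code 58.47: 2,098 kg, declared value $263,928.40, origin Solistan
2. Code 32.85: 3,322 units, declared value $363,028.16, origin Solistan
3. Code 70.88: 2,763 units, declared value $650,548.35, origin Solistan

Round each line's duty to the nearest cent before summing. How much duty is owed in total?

Line 1 (58.47, Solistan, 2,098 kg, $263,928.40):
Base rate for 58.47 is 13% + $0.99/kg.
Duty = $263,928.40 × 13% + 2,098 × $0.99 = $36,387.71.
Line 2 (32.85, Solistan, 3,322 units, $363,028.16):
Base rate for 32.85 is $6.49/unit.
32.85 has an FTA preferential rate, but origin Solistan is not Farova; base rate stands.
Additional duty on 32.85 from Solistan: +35.7% ad valorem. Applied ad valorem rate = 35.7%.
Duty = $363,028.16 × 35.7% + 3,322 × $6.49 = $151,160.83.
Line 3 (70.88, Solistan, 2,763 units, $650,548.35):
Base rate for 70.88 is 12% + $1.15/unit.
Additional duty on 70.88 from Solistan: +16.9%. Applied ad valorem rate: 12% + 16.9% = 28.9%.
Duty = $650,548.35 × 28.9% + 2,763 × $1.15 = $191,185.92.
Total = $36,387.71 + $151,160.83 + $191,185.92 = $378,734.46.

$378,734.46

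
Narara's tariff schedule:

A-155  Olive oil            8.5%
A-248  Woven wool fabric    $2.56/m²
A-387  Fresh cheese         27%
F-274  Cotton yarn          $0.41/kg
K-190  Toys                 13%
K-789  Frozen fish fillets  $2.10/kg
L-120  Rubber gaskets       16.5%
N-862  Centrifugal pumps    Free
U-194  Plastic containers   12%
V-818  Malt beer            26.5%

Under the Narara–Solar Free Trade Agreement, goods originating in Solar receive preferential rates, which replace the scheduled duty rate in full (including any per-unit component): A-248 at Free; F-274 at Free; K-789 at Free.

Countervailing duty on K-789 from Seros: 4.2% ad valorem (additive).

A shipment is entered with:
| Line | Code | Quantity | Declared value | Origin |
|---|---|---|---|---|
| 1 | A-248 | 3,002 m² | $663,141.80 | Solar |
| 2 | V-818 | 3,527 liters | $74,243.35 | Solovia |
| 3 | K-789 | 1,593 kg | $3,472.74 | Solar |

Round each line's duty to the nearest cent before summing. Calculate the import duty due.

$19,674.49

Line 1 (A-248, Solar, 3,002 m², $663,141.80):
Base rate for A-248 is $2.56/m².
Origin Solar qualifies under the Narara–Solar agreement and A-248 is covered: preferential rate Free applies instead.
Duty = $663,141.80 × 0% = $0.00.
Line 2 (V-818, Solovia, 3,527 liters, $74,243.35):
Base rate for V-818 is 26.5%.
Duty = $74,243.35 × 26.5% = $19,674.49.
Line 3 (K-789, Solar, 1,593 kg, $3,472.74):
Base rate for K-789 is $2.10/kg.
Origin Solar qualifies under the Narara–Solar agreement and K-789 is covered: preferential rate Free applies instead.
The additional-duty order on K-789 targets Seros, not Solar; it does not apply.
Duty = $3,472.74 × 0% = $0.00.
Total = $0.00 + $19,674.49 + $0.00 = $19,674.49.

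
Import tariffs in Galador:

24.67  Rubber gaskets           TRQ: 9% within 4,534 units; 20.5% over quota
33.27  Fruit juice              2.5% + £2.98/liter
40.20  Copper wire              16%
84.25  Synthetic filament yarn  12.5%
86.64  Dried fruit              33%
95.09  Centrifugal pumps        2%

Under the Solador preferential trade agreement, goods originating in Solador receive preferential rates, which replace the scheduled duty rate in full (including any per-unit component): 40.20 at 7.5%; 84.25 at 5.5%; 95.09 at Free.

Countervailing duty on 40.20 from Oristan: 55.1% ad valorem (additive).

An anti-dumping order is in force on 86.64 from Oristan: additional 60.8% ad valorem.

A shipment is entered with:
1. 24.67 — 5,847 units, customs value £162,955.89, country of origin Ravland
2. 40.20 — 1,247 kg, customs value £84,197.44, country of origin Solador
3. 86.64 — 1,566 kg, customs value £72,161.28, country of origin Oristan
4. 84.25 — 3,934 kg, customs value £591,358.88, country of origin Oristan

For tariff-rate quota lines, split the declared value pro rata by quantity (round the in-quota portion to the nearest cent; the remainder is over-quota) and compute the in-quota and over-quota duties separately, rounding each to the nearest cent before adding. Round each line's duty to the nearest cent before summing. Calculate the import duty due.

£166,796.21

Line 1 (24.67, Ravland, 5,847 units, £162,955.89):
Code 24.67 is under a tariff-rate quota (threshold 4,534 units). In-quota: 4,534 units at 9%; over-quota: 1,313 units at 20.5%.
Pro-rata value split: in-quota = £162,955.89 × 4,534/5,847 = £126,362.58; over-quota = £162,955.89 − £126,362.58 = £36,593.31.
In-quota duty = £126,362.58 × 9% = £11,372.63. Over-quota duty = £36,593.31 × 20.5% = £7,501.63.
Line duty = £11,372.63 + £7,501.63 = £18,874.26.
Line 2 (40.20, Solador, 1,247 kg, £84,197.44):
Base rate for 40.20 is 16%.
Origin Solador qualifies under the Galador–Solador agreement and 40.20 is covered: preferential rate 7.5% applies instead.
The additional-duty order on 40.20 targets Oristan, not Solador; it does not apply.
Duty = £84,197.44 × 7.5% = £6,314.81.
Line 3 (86.64, Oristan, 1,566 kg, £72,161.28):
Base rate for 86.64 is 33%.
Additional duty on 86.64 from Oristan: +60.8%. Applied ad valorem rate: 33% + 60.8% = 93.8%.
Duty = £72,161.28 × 93.8% = £67,687.28.
Line 4 (84.25, Oristan, 3,934 kg, £591,358.88):
Base rate for 84.25 is 12.5%.
84.25 has an FTA preferential rate, but origin Oristan is not Solador; base rate stands.
Duty = £591,358.88 × 12.5% = £73,919.86.
Total = £18,874.26 + £6,314.81 + £67,687.28 + £73,919.86 = £166,796.21.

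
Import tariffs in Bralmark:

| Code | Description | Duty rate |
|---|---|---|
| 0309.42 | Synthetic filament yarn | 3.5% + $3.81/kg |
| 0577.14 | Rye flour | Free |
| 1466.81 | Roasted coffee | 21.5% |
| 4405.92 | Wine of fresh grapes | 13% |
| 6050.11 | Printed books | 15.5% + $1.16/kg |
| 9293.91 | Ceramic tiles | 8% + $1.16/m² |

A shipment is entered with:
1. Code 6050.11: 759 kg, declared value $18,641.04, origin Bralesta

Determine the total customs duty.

Line 1 (6050.11, Bralesta, 759 kg, $18,641.04):
Base rate for 6050.11 is 15.5% + $1.16/kg.
Duty = $18,641.04 × 15.5% + 759 × $1.16 = $3,769.80.

$3,769.80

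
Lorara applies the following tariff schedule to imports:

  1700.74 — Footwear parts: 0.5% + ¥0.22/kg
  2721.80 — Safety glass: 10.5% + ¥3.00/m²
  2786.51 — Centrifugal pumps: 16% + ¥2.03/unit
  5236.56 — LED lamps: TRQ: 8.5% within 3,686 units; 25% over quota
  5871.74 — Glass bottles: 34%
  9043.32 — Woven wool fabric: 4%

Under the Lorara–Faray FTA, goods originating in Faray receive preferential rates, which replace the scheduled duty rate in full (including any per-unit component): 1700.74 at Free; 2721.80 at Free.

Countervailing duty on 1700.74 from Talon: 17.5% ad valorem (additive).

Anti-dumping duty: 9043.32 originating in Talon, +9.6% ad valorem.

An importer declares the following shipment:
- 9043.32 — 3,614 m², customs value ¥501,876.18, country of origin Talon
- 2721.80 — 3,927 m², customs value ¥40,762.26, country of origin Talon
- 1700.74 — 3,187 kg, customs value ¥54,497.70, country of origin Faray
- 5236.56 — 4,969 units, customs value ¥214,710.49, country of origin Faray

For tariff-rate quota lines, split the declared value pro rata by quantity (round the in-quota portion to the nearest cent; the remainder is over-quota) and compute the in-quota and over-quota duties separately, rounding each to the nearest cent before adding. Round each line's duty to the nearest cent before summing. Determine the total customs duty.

Line 1 (9043.32, Talon, 3,614 m², ¥501,876.18):
Base rate for 9043.32 is 4%.
Additional duty on 9043.32 from Talon: +9.6%. Applied ad valorem rate: 4% + 9.6% = 13.6%.
Duty = ¥501,876.18 × 13.6% = ¥68,255.16.
Line 2 (2721.80, Talon, 3,927 m², ¥40,762.26):
Base rate for 2721.80 is 10.5% + ¥3.00/m².
2721.80 has an FTA preferential rate, but origin Talon is not Faray; base rate stands.
Duty = ¥40,762.26 × 10.5% + 3,927 × ¥3.00 = ¥16,061.04.
Line 3 (1700.74, Faray, 3,187 kg, ¥54,497.70):
Base rate for 1700.74 is 0.5% + ¥0.22/kg.
Origin Faray qualifies under the Lorara–Faray agreement and 1700.74 is covered: preferential rate Free applies instead.
The additional-duty order on 1700.74 targets Talon, not Faray; it does not apply.
Duty = ¥54,497.70 × 0% = ¥0.00.
Line 4 (5236.56, Faray, 4,969 units, ¥214,710.49):
Code 5236.56 is under a tariff-rate quota (threshold 3,686 units). In-quota: 3,686 units at 8.5%; over-quota: 1,283 units at 25%.
Pro-rata value split: in-quota = ¥214,710.49 × 3,686/4,969 = ¥159,272.06; over-quota = ¥214,710.49 − ¥159,272.06 = ¥55,438.43.
In-quota duty = ¥159,272.06 × 8.5% = ¥13,538.13. Over-quota duty = ¥55,438.43 × 25% = ¥13,859.61.
Line duty = ¥13,538.13 + ¥13,859.61 = ¥27,397.74.
Total = ¥68,255.16 + ¥16,061.04 + ¥0.00 + ¥27,397.74 = ¥111,713.94.

¥111,713.94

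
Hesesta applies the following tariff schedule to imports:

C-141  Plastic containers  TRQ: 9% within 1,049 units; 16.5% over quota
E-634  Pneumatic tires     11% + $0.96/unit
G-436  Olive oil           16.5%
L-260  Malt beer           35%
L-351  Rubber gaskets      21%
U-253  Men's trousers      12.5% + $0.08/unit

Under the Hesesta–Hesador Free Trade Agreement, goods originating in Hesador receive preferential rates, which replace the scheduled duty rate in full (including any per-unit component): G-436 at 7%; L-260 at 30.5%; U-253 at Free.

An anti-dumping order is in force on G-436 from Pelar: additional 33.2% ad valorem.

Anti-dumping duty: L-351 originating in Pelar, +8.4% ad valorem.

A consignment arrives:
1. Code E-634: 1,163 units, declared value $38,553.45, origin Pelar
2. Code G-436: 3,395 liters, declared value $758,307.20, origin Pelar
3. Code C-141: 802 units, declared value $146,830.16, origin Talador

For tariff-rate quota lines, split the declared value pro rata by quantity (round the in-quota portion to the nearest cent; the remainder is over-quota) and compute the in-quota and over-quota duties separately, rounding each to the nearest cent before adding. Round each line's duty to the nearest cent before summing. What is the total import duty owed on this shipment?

Line 1 (E-634, Pelar, 1,163 units, $38,553.45):
Base rate for E-634 is 11% + $0.96/unit.
Duty = $38,553.45 × 11% + 1,163 × $0.96 = $5,357.36.
Line 2 (G-436, Pelar, 3,395 liters, $758,307.20):
Base rate for G-436 is 16.5%.
G-436 has an FTA preferential rate, but origin Pelar is not Hesador; base rate stands.
Additional duty on G-436 from Pelar: +33.2%. Applied ad valorem rate: 16.5% + 33.2% = 49.7%.
Duty = $758,307.20 × 49.7% = $376,878.68.
Line 3 (C-141, Talador, 802 units, $146,830.16):
Code C-141 is under a tariff-rate quota (threshold 1,049 units). Quantity 802 units is within the quota, so the in-quota rate 9% applies to the full value.
Duty = $146,830.16 × 9% = $13,214.71.
Total = $5,357.36 + $376,878.68 + $13,214.71 = $395,450.75.

$395,450.75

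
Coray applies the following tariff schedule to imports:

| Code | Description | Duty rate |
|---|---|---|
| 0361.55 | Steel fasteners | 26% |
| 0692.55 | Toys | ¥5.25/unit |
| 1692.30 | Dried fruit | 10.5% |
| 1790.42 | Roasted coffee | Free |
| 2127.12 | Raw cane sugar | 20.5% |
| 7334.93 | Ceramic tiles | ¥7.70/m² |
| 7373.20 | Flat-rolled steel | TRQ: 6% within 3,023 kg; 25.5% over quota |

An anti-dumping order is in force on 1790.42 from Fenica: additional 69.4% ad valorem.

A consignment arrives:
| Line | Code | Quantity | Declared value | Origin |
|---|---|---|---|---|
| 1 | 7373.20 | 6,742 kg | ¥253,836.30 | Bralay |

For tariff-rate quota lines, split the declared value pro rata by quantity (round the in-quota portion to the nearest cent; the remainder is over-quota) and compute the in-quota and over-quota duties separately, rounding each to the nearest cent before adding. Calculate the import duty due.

Line 1 (7373.20, Bralay, 6,742 kg, ¥253,836.30):
Code 7373.20 is under a tariff-rate quota (threshold 3,023 kg). In-quota: 3,023 kg at 6%; over-quota: 3,719 kg at 25.5%.
Pro-rata value split: in-quota = ¥253,836.30 × 3,023/6,742 = ¥113,815.95; over-quota = ¥253,836.30 − ¥113,815.95 = ¥140,020.35.
In-quota duty = ¥113,815.95 × 6% = ¥6,828.96. Over-quota duty = ¥140,020.35 × 25.5% = ¥35,705.19.
Line duty = ¥6,828.96 + ¥35,705.19 = ¥42,534.15.

¥42,534.15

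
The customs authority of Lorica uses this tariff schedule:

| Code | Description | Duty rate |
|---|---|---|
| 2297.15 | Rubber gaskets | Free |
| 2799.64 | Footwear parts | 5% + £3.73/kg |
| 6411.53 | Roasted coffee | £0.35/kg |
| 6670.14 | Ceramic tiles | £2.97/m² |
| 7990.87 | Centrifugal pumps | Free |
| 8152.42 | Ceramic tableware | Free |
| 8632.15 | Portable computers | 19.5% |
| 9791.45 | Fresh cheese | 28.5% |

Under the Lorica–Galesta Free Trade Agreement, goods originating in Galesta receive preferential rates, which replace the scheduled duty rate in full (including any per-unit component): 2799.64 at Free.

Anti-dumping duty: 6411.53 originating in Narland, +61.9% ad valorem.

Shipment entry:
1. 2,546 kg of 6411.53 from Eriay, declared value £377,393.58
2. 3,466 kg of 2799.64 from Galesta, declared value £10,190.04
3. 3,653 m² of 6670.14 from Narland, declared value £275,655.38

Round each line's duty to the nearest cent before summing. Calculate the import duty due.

£11,740.51

Line 1 (6411.53, Eriay, 2,546 kg, £377,393.58):
Base rate for 6411.53 is £0.35/kg.
The additional-duty order on 6411.53 targets Narland, not Eriay; it does not apply.
Duty = 2,546 × £0.35 = £891.10.
Line 2 (2799.64, Galesta, 3,466 kg, £10,190.04):
Base rate for 2799.64 is 5% + £3.73/kg.
Origin Galesta qualifies under the Lorica–Galesta agreement and 2799.64 is covered: preferential rate Free applies instead.
Duty = £10,190.04 × 0% = £0.00.
Line 3 (6670.14, Narland, 3,653 m², £275,655.38):
Base rate for 6670.14 is £2.97/m².
Duty = 3,653 × £2.97 = £10,849.41.
Total = £891.10 + £0.00 + £10,849.41 = £11,740.51.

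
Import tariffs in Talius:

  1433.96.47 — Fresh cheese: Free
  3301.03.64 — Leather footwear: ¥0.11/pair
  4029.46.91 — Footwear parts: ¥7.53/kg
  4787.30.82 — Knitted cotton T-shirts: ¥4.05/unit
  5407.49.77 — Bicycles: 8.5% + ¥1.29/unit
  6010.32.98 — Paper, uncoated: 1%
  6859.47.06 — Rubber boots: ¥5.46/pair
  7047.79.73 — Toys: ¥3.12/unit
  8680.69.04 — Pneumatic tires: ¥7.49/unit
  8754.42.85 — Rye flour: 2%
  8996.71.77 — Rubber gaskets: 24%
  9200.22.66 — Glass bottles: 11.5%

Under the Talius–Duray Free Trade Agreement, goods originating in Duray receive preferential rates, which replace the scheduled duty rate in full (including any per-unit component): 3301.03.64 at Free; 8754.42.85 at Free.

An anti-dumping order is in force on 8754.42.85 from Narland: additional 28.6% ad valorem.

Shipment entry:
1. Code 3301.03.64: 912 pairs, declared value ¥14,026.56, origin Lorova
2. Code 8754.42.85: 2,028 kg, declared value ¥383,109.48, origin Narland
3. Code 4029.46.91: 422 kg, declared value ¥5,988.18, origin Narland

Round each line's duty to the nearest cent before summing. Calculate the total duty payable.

¥120,509.48

Line 1 (3301.03.64, Lorova, 912 pairs, ¥14,026.56):
Base rate for 3301.03.64 is ¥0.11/pair.
3301.03.64 has an FTA preferential rate, but origin Lorova is not Duray; base rate stands.
Duty = 912 × ¥0.11 = ¥100.32.
Line 2 (8754.42.85, Narland, 2,028 kg, ¥383,109.48):
Base rate for 8754.42.85 is 2%.
8754.42.85 has an FTA preferential rate, but origin Narland is not Duray; base rate stands.
Additional duty on 8754.42.85 from Narland: +28.6%. Applied ad valorem rate: 2% + 28.6% = 30.6%.
Duty = ¥383,109.48 × 30.6% = ¥117,231.50.
Line 3 (4029.46.91, Narland, 422 kg, ¥5,988.18):
Base rate for 4029.46.91 is ¥7.53/kg.
Duty = 422 × ¥7.53 = ¥3,177.66.
Total = ¥100.32 + ¥117,231.50 + ¥3,177.66 = ¥120,509.48.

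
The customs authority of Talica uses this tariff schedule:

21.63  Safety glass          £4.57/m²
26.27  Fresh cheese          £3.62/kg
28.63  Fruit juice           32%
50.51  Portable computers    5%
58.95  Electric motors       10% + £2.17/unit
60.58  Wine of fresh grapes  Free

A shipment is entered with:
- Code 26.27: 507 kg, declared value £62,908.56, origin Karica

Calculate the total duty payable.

Line 1 (26.27, Karica, 507 kg, £62,908.56):
Base rate for 26.27 is £3.62/kg.
Duty = 507 × £3.62 = £1,835.34.

£1,835.34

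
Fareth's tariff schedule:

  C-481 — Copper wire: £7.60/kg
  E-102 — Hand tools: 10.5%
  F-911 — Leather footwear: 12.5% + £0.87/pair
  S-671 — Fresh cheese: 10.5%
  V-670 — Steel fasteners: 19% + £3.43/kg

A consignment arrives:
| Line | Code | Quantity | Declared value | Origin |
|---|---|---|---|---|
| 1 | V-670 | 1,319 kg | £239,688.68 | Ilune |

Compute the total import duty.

£50,065.02

Line 1 (V-670, Ilune, 1,319 kg, £239,688.68):
Base rate for V-670 is 19% + £3.43/kg.
Duty = £239,688.68 × 19% + 1,319 × £3.43 = £50,065.02.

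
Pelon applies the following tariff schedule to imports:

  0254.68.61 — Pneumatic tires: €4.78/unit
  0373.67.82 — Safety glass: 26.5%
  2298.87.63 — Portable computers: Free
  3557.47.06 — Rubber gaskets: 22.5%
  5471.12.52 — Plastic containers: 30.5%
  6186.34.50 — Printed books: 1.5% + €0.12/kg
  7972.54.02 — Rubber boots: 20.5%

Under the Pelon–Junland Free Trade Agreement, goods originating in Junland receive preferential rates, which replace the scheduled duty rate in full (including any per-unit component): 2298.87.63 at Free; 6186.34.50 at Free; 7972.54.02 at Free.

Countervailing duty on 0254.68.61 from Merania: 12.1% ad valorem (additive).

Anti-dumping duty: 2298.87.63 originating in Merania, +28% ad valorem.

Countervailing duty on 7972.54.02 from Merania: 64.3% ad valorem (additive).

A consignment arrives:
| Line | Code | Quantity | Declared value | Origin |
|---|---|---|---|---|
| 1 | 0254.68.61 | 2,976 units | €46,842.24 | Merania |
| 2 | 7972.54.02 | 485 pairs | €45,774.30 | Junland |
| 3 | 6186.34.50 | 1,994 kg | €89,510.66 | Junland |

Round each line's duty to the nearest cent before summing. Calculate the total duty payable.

€19,893.19

Line 1 (0254.68.61, Merania, 2,976 units, €46,842.24):
Base rate for 0254.68.61 is €4.78/unit.
Additional duty on 0254.68.61 from Merania: +12.1% ad valorem. Applied ad valorem rate = 12.1%.
Duty = €46,842.24 × 12.1% + 2,976 × €4.78 = €19,893.19.
Line 2 (7972.54.02, Junland, 485 pairs, €45,774.30):
Base rate for 7972.54.02 is 20.5%.
Origin Junland qualifies under the Pelon–Junland agreement and 7972.54.02 is covered: preferential rate Free applies instead.
The additional-duty order on 7972.54.02 targets Merania, not Junland; it does not apply.
Duty = €45,774.30 × 0% = €0.00.
Line 3 (6186.34.50, Junland, 1,994 kg, €89,510.66):
Base rate for 6186.34.50 is 1.5% + €0.12/kg.
Origin Junland qualifies under the Pelon–Junland agreement and 6186.34.50 is covered: preferential rate Free applies instead.
Duty = €89,510.66 × 0% = €0.00.
Total = €19,893.19 + €0.00 + €0.00 = €19,893.19.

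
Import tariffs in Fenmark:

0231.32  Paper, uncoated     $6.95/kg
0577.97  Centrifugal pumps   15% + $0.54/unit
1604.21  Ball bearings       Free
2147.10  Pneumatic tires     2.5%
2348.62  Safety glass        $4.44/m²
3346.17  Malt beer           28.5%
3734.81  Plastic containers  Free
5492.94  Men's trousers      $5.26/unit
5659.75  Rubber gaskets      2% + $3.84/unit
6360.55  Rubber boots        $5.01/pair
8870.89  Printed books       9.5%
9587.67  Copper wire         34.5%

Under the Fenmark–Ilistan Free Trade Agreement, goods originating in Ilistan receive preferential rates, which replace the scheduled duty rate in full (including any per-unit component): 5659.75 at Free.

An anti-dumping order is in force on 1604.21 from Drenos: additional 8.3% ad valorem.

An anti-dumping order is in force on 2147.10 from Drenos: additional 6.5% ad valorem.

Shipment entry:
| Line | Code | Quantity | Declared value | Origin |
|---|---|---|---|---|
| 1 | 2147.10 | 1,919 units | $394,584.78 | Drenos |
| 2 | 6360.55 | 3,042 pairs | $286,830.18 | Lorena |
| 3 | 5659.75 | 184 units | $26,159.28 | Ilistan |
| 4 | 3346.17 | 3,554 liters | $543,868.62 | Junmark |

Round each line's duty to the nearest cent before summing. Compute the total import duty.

$205,755.61

Line 1 (2147.10, Drenos, 1,919 units, $394,584.78):
Base rate for 2147.10 is 2.5%.
Additional duty on 2147.10 from Drenos: +6.5%. Applied ad valorem rate: 2.5% + 6.5% = 9%.
Duty = $394,584.78 × 9% = $35,512.63.
Line 2 (6360.55, Lorena, 3,042 pairs, $286,830.18):
Base rate for 6360.55 is $5.01/pair.
Duty = 3,042 × $5.01 = $15,240.42.
Line 3 (5659.75, Ilistan, 184 units, $26,159.28):
Base rate for 5659.75 is 2% + $3.84/unit.
Origin Ilistan qualifies under the Fenmark–Ilistan agreement and 5659.75 is covered: preferential rate Free applies instead.
Duty = $26,159.28 × 0% = $0.00.
Line 4 (3346.17, Junmark, 3,554 liters, $543,868.62):
Base rate for 3346.17 is 28.5%.
Duty = $543,868.62 × 28.5% = $155,002.56.
Total = $35,512.63 + $15,240.42 + $0.00 + $155,002.56 = $205,755.61.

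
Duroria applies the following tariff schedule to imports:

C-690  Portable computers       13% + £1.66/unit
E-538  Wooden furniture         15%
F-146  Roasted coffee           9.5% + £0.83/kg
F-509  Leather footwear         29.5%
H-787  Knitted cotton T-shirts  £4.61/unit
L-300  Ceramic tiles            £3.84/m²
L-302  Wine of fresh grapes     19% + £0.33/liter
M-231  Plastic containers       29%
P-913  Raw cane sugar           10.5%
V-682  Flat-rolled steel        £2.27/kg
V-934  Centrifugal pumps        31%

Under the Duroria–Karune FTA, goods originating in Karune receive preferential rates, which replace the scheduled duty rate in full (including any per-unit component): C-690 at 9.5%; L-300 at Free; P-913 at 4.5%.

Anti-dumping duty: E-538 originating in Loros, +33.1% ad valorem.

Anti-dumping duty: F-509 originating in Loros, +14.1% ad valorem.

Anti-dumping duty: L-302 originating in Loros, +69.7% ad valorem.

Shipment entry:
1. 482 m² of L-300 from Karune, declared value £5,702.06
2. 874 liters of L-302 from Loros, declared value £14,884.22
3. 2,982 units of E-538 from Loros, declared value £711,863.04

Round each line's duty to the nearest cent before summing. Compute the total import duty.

£355,896.84

Line 1 (L-300, Karune, 482 m², £5,702.06):
Base rate for L-300 is £3.84/m².
Origin Karune qualifies under the Duroria–Karune agreement and L-300 is covered: preferential rate Free applies instead.
Duty = £5,702.06 × 0% = £0.00.
Line 2 (L-302, Loros, 874 liters, £14,884.22):
Base rate for L-302 is 19% + £0.33/liter.
Additional duty on L-302 from Loros: +69.7%. Applied ad valorem rate: 19% + 69.7% = 88.7%.
Duty = £14,884.22 × 88.7% + 874 × £0.33 = £13,490.72.
Line 3 (E-538, Loros, 2,982 units, £711,863.04):
Base rate for E-538 is 15%.
Additional duty on E-538 from Loros: +33.1%. Applied ad valorem rate: 15% + 33.1% = 48.1%.
Duty = £711,863.04 × 48.1% = £342,406.12.
Total = £0.00 + £13,490.72 + £342,406.12 = £355,896.84.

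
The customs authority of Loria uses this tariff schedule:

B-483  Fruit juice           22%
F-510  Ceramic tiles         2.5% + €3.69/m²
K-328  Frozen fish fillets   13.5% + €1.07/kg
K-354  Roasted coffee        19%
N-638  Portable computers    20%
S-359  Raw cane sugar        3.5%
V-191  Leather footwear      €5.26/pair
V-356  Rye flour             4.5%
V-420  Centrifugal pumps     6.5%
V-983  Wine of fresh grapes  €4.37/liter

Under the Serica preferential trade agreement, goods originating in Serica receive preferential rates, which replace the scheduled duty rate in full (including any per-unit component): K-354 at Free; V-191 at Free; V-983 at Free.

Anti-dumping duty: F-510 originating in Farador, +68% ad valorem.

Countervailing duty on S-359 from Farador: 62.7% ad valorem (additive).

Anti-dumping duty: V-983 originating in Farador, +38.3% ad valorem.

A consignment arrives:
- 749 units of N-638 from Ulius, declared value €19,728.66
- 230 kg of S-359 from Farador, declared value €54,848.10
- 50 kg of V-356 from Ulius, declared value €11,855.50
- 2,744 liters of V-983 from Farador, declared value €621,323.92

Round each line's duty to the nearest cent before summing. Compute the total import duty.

Line 1 (N-638, Ulius, 749 units, €19,728.66):
Base rate for N-638 is 20%.
Duty = €19,728.66 × 20% = €3,945.73.
Line 2 (S-359, Farador, 230 kg, €54,848.10):
Base rate for S-359 is 3.5%.
Additional duty on S-359 from Farador: +62.7%. Applied ad valorem rate: 3.5% + 62.7% = 66.2%.
Duty = €54,848.10 × 66.2% = €36,309.44.
Line 3 (V-356, Ulius, 50 kg, €11,855.50):
Base rate for V-356 is 4.5%.
Duty = €11,855.50 × 4.5% = €533.50.
Line 4 (V-983, Farador, 2,744 liters, €621,323.92):
Base rate for V-983 is €4.37/liter.
V-983 has an FTA preferential rate, but origin Farador is not Serica; base rate stands.
Additional duty on V-983 from Farador: +38.3% ad valorem. Applied ad valorem rate = 38.3%.
Duty = €621,323.92 × 38.3% + 2,744 × €4.37 = €249,958.34.
Total = €3,945.73 + €36,309.44 + €533.50 + €249,958.34 = €290,747.01.

€290,747.01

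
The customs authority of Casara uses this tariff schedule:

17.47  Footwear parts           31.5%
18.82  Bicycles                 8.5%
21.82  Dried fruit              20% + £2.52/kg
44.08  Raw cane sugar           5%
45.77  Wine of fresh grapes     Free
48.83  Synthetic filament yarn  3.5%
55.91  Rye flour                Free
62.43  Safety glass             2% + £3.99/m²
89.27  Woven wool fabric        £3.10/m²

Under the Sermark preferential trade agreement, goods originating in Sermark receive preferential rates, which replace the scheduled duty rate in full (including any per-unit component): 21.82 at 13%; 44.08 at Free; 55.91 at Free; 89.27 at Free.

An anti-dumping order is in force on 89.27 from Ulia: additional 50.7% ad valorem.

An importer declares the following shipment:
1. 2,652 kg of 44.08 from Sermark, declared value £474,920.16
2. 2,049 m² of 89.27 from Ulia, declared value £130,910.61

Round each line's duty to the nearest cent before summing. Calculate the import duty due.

£72,723.58

Line 1 (44.08, Sermark, 2,652 kg, £474,920.16):
Base rate for 44.08 is 5%.
Origin Sermark qualifies under the Casara–Sermark agreement and 44.08 is covered: preferential rate Free applies instead.
Duty = £474,920.16 × 0% = £0.00.
Line 2 (89.27, Ulia, 2,049 m², £130,910.61):
Base rate for 89.27 is £3.10/m².
89.27 has an FTA preferential rate, but origin Ulia is not Sermark; base rate stands.
Additional duty on 89.27 from Ulia: +50.7% ad valorem. Applied ad valorem rate = 50.7%.
Duty = £130,910.61 × 50.7% + 2,049 × £3.10 = £72,723.58.
Total = £0.00 + £72,723.58 = £72,723.58.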